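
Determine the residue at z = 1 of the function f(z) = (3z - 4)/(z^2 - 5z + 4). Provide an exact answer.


Step 1: Q(z) = z^2 - 5z + 4 = (z - 1)(z - 4)
Step 2: Q'(z) = 2z - 5
Step 3: Q'(1) = -3, P(1) = -1
Step 4: Res = P(1)/Q'(1) = -1/(-3) = 1/3

1/3


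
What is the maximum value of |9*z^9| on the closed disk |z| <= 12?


Step 1: On |z| = 12, |f(z)| = 9 * |z|^9 = 9 * 12^9
Step 2: By maximum modulus principle, maximum is on boundary.
Step 3: Maximum = 9 * 5159780352 = 46438023168

46438023168


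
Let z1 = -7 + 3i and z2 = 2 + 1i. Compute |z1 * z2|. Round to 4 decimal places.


Step 1: |z1| = sqrt((-7)^2 + 3^2) = sqrt(58)
Step 2: |z2| = sqrt(2^2 + 1^2) = sqrt(5)
Step 3: |z1*z2| = |z1|*|z2| = sqrt(58) * sqrt(5) = sqrt(58 * 5) = sqrt(290)
Step 4: = 17.0294

17.0294


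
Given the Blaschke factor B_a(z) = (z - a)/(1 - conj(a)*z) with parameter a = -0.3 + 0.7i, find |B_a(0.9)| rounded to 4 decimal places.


Step 1: Numerator z0 - a = 0.9 - (-0.3 + 0.7i) = 1.2 - 0.7i
Step 2: Denominator 1 - conj(a)*z0 = 1 - (-0.3 - 0.7i)*0.9 = 1.27 + 0.63i
Step 3: |z0 - a|^2 = 1.2^2 + (-0.7)^2 = 1.93; |1 - conj(a)*z0|^2 = 1.27^2 + 0.63^2 = 2.0098
Step 4: |B_a(0.9)| = sqrt(1.93 / 2.0098) = sqrt(0.960295)
Step 5: = 0.9799

0.9799


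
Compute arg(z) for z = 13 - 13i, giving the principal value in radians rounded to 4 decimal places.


Step 1: z = 13 - 13i
Step 2: arg(z) = atan2(-13, 13)
Step 3: arg(z) = -0.7854

-0.7854


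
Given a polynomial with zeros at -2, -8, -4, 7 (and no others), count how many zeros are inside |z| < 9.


Step 1: Check each root:
  z = -2: |-2| = 2 < 9
  z = -8: |-8| = 8 < 9
  z = -4: |-4| = 4 < 9
  z = 7: |7| = 7 < 9
Step 2: Count = 4

4


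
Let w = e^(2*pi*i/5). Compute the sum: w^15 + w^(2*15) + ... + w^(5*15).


Step 1: The sum sum_{j=1}^{n} w^(k*j) equals n if n | k, else 0.
Step 2: Here n = 5, k = 15
Step 3: Does n divide k? 5 | 15 -> True
Step 4: Sum = 5

5


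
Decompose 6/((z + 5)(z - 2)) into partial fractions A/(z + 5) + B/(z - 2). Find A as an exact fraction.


Step 1: Multiply both sides by (z + 5) and set z = -5
Step 2: A = 6 / (-5 - 2)
Step 3: A = 6 / (-7)
Step 4: A = -6/7

-6/7


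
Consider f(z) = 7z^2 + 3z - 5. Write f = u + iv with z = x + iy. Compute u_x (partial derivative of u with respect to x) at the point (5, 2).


Step 1: f(z) = 7(x+iy)^2 + 3(x+iy) - 5
Step 2: u = 7(x^2 - y^2) + 3x - 5
Step 3: u_x = 14x + 3
Step 4: At (5, 2): u_x = 70 + 3 = 73

73


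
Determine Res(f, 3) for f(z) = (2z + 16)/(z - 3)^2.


Step 1: Pole of order 2 at z = 3
Step 2: Res = lim d/dz [(z - 3)^2 * f(z)] as z -> 3
Step 3: (z - 3)^2 * f(z) = 2z + 16
Step 4: d/dz[2z + 16] = 2

2


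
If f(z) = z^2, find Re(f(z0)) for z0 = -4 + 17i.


Step 1: z0 = -4 + 17i
Step 2: z0^2 = (-4)^2 - 17^2 - 136i
Step 3: real part = 16 - 289 = -273

-273


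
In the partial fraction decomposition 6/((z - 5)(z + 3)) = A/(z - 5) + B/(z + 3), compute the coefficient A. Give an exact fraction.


Step 1: Multiply both sides by (z - 5) and set z = 5
Step 2: A = 6 / (5 + 3)
Step 3: A = 6 / 8
Step 4: A = 3/4

3/4


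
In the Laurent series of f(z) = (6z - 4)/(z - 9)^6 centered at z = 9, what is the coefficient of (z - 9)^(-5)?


Step 1: Write the numerator in powers of (z - 9): 6z - 4 = 6(z - 9) + (6*9 - 4) = 6(z - 9) + 50
Step 2: Divide by (z - 9)^6: f(z) = 50(z - 9)^(-6) + 6(z - 9)^(-5)
Step 3: This finite sum is the Laurent series of f about z = 9.
Step 4: Coefficient of (z - 9)^(-5) = coefficient of (z - 9) in the re-centred numerator = 6

6


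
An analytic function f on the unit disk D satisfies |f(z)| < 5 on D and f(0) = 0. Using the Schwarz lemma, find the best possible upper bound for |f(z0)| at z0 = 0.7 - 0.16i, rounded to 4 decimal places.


Step 1: g = f/5 maps D -> D with g(0) = 0, so by the Schwarz lemma |g(z)| <= |z|, i.e. |f(z)| <= 5|z|; this is sharp (f(z) = 5z).
Step 2: |z0|^2 = 0.7^2 + (-0.16)^2 = 0.5156
Step 3: |z0| = sqrt(0.5156) = 0.718053
Step 4: Best bound = 5 * |z0| = 5 * 0.718053 = 3.5903

3.5903


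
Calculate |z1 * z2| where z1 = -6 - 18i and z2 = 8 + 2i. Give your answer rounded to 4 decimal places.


Step 1: |z1| = sqrt((-6)^2 + (-18)^2) = sqrt(360)
Step 2: |z2| = sqrt(8^2 + 2^2) = sqrt(68)
Step 3: |z1*z2| = |z1|*|z2| = sqrt(360) * sqrt(68) = sqrt(360 * 68) = sqrt(24480)
Step 4: = 156.4609

156.4609


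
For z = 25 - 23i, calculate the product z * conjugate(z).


Step 1: conj(z) = 25 + 23i
Step 2: z * conj(z) = 25^2 + (-23)^2
Step 3: = 625 + 529 = 1154

1154


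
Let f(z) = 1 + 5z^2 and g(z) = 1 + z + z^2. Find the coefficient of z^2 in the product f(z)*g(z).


Step 1: z^2 term in f*g comes from: (1)*(z^2) + (0)*(z) + (5z^2)*(1)
Step 2: = 1 + 0 + 5
Step 3: = 6

6


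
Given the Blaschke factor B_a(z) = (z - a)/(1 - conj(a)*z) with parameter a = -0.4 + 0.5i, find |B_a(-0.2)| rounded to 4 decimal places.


Step 1: Numerator z0 - a = -0.2 - (-0.4 + 0.5i) = 0.2 - 0.5i
Step 2: Denominator 1 - conj(a)*z0 = 1 - (-0.4 - 0.5i)*(-0.2) = 0.92 - 0.1i
Step 3: |z0 - a|^2 = 0.2^2 + (-0.5)^2 = 0.29; |1 - conj(a)*z0|^2 = 0.92^2 + (-0.1)^2 = 0.8564
Step 4: |B_a(-0.2)| = sqrt(0.29 / 0.8564) = sqrt(0.338627)
Step 5: = 0.5819

0.5819


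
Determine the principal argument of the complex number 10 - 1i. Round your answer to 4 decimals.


Step 1: z = 10 - 1i
Step 2: arg(z) = atan2(-1, 10)
Step 3: arg(z) = -0.0997

-0.0997


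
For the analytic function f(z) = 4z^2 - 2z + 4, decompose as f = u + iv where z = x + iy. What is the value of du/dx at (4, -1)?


Step 1: f(z) = 4(x+iy)^2 - 2(x+iy) + 4
Step 2: u = 4(x^2 - y^2) - 2x + 4
Step 3: u_x = 8x - 2
Step 4: At (4, -1): u_x = 32 - 2 = 30

30


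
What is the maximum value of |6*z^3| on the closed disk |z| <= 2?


Step 1: On |z| = 2, |f(z)| = 6 * |z|^3 = 6 * 2^3
Step 2: By maximum modulus principle, maximum is on boundary.
Step 3: Maximum = 6 * 8 = 48

48


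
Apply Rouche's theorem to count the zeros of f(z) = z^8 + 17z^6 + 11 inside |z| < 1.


Step 1: On |z| = 1 the three terms have sizes |z^8| = 1^8 = 1, |17z^6| = 17*1^6 = 17, |11| = 11
Step 2: The dominant term is g(z) = 17z^6; let h(z) = z^8 + 11 so f = g + h
Step 3: On |z| = 1: |g| = 17 and |h| <= 1 + 11 = 12
Step 4: Since 17 > 12, |h| < |g| on |z| = 1, so by Rouche f has the same number of zeros as g inside |z| < 1
Step 5: g(z) = 17z^6 has 6 zeros (at the origin, multiplicity 6) inside |z| < 1. Answer = 6

6


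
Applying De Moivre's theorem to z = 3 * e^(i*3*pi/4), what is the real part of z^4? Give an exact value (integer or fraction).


Step 1: By De Moivre's theorem, z^4 = 3^4 * e^(i*4*3*pi/4) = 81 * (cos(3*pi) + i*sin(3*pi))
Step 2: |z|^4 = 3^4 = 81
Step 3: Reduce the angle mod 2*pi: 3*pi - 2*pi = pi
Step 4: cos(pi) = -1
Step 5: Re(z^4) = 81 * (-1) = -81

-81


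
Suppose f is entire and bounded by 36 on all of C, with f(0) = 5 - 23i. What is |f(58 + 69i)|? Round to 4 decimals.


Step 1: By Liouville's theorem, a bounded entire function is constant.
Step 2: f(z) = f(0) = 5 - 23i for all z.
Step 3: |f(w)| = |5 - 23i| = sqrt(25 + 529)
Step 4: = 23.5372

23.5372


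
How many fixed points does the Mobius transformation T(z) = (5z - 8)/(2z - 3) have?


Step 1: Fixed points satisfy T(z) = z
Step 2: 2z^2 - 8z + 8 = 0
Step 3: Discriminant = (-8)^2 - 4*2*8 = 0
Step 4: Number of fixed points = 1

1


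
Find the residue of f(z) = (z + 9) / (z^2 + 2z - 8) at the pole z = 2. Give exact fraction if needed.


Step 1: Q(z) = z^2 + 2z - 8 = (z - 2)(z + 4)
Step 2: Q'(z) = 2z + 2
Step 3: Q'(2) = 6, P(2) = 11
Step 4: Res = P(2)/Q'(2) = 11/6 = 11/6

11/6


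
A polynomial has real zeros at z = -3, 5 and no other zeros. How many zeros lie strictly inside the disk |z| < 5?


Step 1: Check each root:
  z = -3: |-3| = 3 < 5
  z = 5: |5| = 5 >= 5
Step 2: Count = 1

1


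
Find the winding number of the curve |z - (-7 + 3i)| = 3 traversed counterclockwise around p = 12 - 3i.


Step 1: Center c = (-7, 3), radius = 3
Step 2: |p - c|^2 = 19^2 + (-6)^2 = 397
Step 3: r^2 = 9
Step 4: |p-c| > r so winding number = 0

0


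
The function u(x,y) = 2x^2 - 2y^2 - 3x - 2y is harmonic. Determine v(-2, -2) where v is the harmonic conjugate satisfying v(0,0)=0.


Step 1: v_x = -u_y = 4y + 2
Step 2: v_y = u_x = 4x - 3
Step 3: v = 4xy + 2x - 3y + C
Step 4: v(0,0) = 0 => C = 0
Step 5: v(-2, -2) = 18

18


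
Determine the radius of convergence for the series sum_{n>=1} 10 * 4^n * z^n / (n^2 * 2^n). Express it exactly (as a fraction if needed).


Step 1: General term a_n = 10 * 4^n / (n^2 * 2^n)
Step 2: By the root test, |a_n|^(1/n) = 10^(1/n) * 4 / (n^(2/n) * 2) -> 4/2 as n -> infinity (since 10^(1/n) -> 1 and n^(2/n) -> 1)
Step 3: R = 1/lim|a_n|^(1/n) = 2/4 = 1/2

1/2


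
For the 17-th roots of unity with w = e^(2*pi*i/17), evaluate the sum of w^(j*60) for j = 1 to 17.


Step 1: The sum sum_{j=1}^{n} w^(k*j) equals n if n | k, else 0.
Step 2: Here n = 17, k = 60
Step 3: Does n divide k? 17 | 60 -> False
Step 4: Sum = 0

0


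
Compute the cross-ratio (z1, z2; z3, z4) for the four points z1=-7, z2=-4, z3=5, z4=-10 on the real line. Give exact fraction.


Step 1: (z1-z3)(z2-z4) = (-12) * 6 = -72
Step 2: (z1-z4)(z2-z3) = 3 * (-9) = -27
Step 3: Cross-ratio = 72/27 = 8/3

8/3


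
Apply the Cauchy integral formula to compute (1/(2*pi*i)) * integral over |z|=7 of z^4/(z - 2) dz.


Step 1: f(z) = z^4, a = 2 is inside |z| = 7
Step 2: By Cauchy integral formula: (1/(2pi*i)) * integral = f(a)
Step 3: f(2) = 2^4 = 16

16


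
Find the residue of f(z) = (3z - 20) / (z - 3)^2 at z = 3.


Step 1: Pole of order 2 at z = 3
Step 2: Res = lim d/dz [(z - 3)^2 * f(z)] as z -> 3
Step 3: (z - 3)^2 * f(z) = 3z - 20
Step 4: d/dz[3z - 20] = 3

3


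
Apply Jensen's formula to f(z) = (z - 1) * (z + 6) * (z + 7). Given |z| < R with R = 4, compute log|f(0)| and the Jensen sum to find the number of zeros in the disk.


Jensen's formula: (1/2pi)*integral log|f(Re^it)|dt = log|f(0)| + sum_{|a_k|<R} log(R/|a_k|)
Step 1: f(0) = (-1) * 6 * 7 = -42
Step 2: log|f(0)| = log|1| + log|-6| + log|-7| = 3.7377
Step 3: Zeros inside |z| < 4: 1
Step 4: Jensen sum = log(4/1) = 1.3863
Step 5: n(R) = number of terms in the Jensen sum = count of zeros inside |z| < 4 = 1

1


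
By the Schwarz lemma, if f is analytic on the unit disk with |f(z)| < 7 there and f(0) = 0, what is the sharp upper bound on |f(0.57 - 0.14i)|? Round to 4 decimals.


Step 1: g = f/7 maps D -> D with g(0) = 0, so by the Schwarz lemma |g(z)| <= |z|, i.e. |f(z)| <= 7|z|; this is sharp (f(z) = 7z).
Step 2: |z0|^2 = 0.57^2 + (-0.14)^2 = 0.3445
Step 3: |z0| = sqrt(0.3445) = 0.586941
Step 4: Best bound = 7 * |z0| = 7 * 0.586941 = 4.1086

4.1086


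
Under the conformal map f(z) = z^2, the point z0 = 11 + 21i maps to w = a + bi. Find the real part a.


Step 1: z0 = 11 + 21i
Step 2: z0^2 = 11^2 - 21^2 + 462i
Step 3: real part = 121 - 441 = -320

-320


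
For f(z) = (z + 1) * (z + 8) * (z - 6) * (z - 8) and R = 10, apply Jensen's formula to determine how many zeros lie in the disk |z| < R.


Jensen's formula: (1/2pi)*integral log|f(Re^it)|dt = log|f(0)| + sum_{|a_k|<R} log(R/|a_k|)
Step 1: f(0) = 1 * 8 * (-6) * (-8) = 384
Step 2: log|f(0)| = log|-1| + log|-8| + log|6| + log|8| = 5.9506
Step 3: Zeros inside |z| < 10: -1, -8, 6, 8
Step 4: Jensen sum = log(10/1) + log(10/8) + log(10/6) + log(10/8) = 3.2597
Step 5: n(R) = number of terms in the Jensen sum = count of zeros inside |z| < 10 = 4

4


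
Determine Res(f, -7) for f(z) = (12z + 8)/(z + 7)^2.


Step 1: Pole of order 2 at z = -7
Step 2: Res = lim d/dz [(z + 7)^2 * f(z)] as z -> -7
Step 3: (z + 7)^2 * f(z) = 12z + 8
Step 4: d/dz[12z + 8] = 12

12


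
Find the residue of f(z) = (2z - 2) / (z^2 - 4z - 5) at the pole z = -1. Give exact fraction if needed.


Step 1: Q(z) = z^2 - 4z - 5 = (z + 1)(z - 5)
Step 2: Q'(z) = 2z - 4
Step 3: Q'(-1) = -6, P(-1) = -4
Step 4: Res = P(-1)/Q'(-1) = -4/(-6) = 2/3

2/3


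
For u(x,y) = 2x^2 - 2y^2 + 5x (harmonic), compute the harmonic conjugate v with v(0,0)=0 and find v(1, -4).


Step 1: v_x = -u_y = 4y + 0
Step 2: v_y = u_x = 4x + 5
Step 3: v = 4xy + 5y + C
Step 4: v(0,0) = 0 => C = 0
Step 5: v(1, -4) = -36

-36


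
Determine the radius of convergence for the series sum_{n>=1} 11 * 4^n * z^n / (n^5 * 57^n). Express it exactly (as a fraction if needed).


Step 1: General term a_n = 11 * 4^n / (n^5 * 57^n)
Step 2: By the root test, |a_n|^(1/n) = 11^(1/n) * 4 / (n^(5/n) * 57) -> 4/57 as n -> infinity (since 11^(1/n) -> 1 and n^(5/n) -> 1)
Step 3: R = 1/lim|a_n|^(1/n) = 57/4

57/4


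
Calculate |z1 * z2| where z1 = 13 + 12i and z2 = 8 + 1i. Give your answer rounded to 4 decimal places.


Step 1: |z1| = sqrt(13^2 + 12^2) = sqrt(313)
Step 2: |z2| = sqrt(8^2 + 1^2) = sqrt(65)
Step 3: |z1*z2| = |z1|*|z2| = sqrt(313) * sqrt(65) = sqrt(313 * 65) = sqrt(20345)
Step 4: = 142.6359

142.6359


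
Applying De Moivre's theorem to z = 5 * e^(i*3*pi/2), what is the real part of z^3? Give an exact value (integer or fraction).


Step 1: By De Moivre's theorem, z^3 = 5^3 * e^(i*3*3*pi/2) = 125 * (cos(9*pi/2) + i*sin(9*pi/2))
Step 2: |z|^3 = 5^3 = 125
Step 3: Reduce the angle mod 2*pi: 9*pi/2 - 4*pi = pi/2
Step 4: cos(pi/2) = 0
Step 5: Re(z^3) = 125 * 0 = 0

0


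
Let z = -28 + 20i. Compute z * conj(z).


Step 1: conj(z) = -28 - 20i
Step 2: z * conj(z) = (-28)^2 + 20^2
Step 3: = 784 + 400 = 1184

1184


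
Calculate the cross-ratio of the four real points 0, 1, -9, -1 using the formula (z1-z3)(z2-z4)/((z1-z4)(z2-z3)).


Step 1: (z1-z3)(z2-z4) = 9 * 2 = 18
Step 2: (z1-z4)(z2-z3) = 1 * 10 = 10
Step 3: Cross-ratio = 18/10 = 9/5

9/5


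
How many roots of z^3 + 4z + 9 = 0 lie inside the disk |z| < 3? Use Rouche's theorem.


Step 1: On |z| = 3 the three terms have sizes |z^3| = 3^3 = 27, |4z| = 4*3 = 12, |9| = 9
Step 2: The dominant term is g(z) = z^3; let h(z) = 4z + 9 so f = g + h
Step 3: On |z| = 3: |g| = 27 and |h| <= 12 + 9 = 21
Step 4: Since 27 > 21, |h| < |g| on |z| = 3, so by Rouche f has the same number of zeros as g inside |z| < 3
Step 5: g(z) = z^3 has 3 zeros (all at the origin) inside |z| < 3. Answer = 3

3


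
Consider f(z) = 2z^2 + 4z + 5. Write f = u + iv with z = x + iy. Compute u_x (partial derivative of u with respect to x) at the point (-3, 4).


Step 1: f(z) = 2(x+iy)^2 + 4(x+iy) + 5
Step 2: u = 2(x^2 - y^2) + 4x + 5
Step 3: u_x = 4x + 4
Step 4: At (-3, 4): u_x = -12 + 4 = -8

-8


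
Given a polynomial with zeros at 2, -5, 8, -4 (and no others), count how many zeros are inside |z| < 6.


Step 1: Check each root:
  z = 2: |2| = 2 < 6
  z = -5: |-5| = 5 < 6
  z = 8: |8| = 8 >= 6
  z = -4: |-4| = 4 < 6
Step 2: Count = 3

3


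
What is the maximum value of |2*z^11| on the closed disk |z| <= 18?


Step 1: On |z| = 18, |f(z)| = 2 * |z|^11 = 2 * 18^11
Step 2: By maximum modulus principle, maximum is on boundary.
Step 3: Maximum = 2 * 64268410079232 = 128536820158464

128536820158464


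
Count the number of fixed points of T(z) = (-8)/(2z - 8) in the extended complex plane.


Step 1: Fixed points satisfy T(z) = z
Step 2: 2z^2 - 8z + 8 = 0
Step 3: Discriminant = (-8)^2 - 4*2*8 = 0
Step 4: Number of fixed points = 1

1


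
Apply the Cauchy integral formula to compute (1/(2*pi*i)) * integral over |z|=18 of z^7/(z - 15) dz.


Step 1: f(z) = z^7, a = 15 is inside |z| = 18
Step 2: By Cauchy integral formula: (1/(2pi*i)) * integral = f(a)
Step 3: f(15) = 15^7 = 170859375

170859375


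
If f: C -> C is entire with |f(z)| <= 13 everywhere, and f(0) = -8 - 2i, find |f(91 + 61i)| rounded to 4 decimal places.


Step 1: By Liouville's theorem, a bounded entire function is constant.
Step 2: f(z) = f(0) = -8 - 2i for all z.
Step 3: |f(w)| = |-8 - 2i| = sqrt(64 + 4)
Step 4: = 8.2462

8.2462


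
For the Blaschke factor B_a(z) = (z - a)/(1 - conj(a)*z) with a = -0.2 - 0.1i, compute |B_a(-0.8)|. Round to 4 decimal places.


Step 1: Numerator z0 - a = -0.8 - (-0.2 - 0.1i) = -0.6 + 0.1i
Step 2: Denominator 1 - conj(a)*z0 = 1 - (-0.2 + 0.1i)*(-0.8) = 0.84 + 0.08i
Step 3: |z0 - a|^2 = (-0.6)^2 + 0.1^2 = 0.37; |1 - conj(a)*z0|^2 = 0.84^2 + 0.08^2 = 0.712
Step 4: |B_a(-0.8)| = sqrt(0.37 / 0.712) = sqrt(0.519663)
Step 5: = 0.7209

0.7209


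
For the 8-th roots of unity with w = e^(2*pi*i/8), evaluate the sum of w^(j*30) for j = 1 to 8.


Step 1: The sum sum_{j=1}^{n} w^(k*j) equals n if n | k, else 0.
Step 2: Here n = 8, k = 30
Step 3: Does n divide k? 8 | 30 -> False
Step 4: Sum = 0

0


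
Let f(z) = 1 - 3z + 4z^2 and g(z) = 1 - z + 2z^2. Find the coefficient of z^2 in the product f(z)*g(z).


Step 1: z^2 term in f*g comes from: (1)*(2z^2) + (-3z)*(-z) + (4z^2)*(1)
Step 2: = 2 + 3 + 4
Step 3: = 9

9


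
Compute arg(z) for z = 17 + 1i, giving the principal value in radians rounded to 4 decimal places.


Step 1: z = 17 + 1i
Step 2: arg(z) = atan2(1, 17)
Step 3: arg(z) = 0.0588

0.0588


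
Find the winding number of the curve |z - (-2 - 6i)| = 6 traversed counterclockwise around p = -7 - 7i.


Step 1: Center c = (-2, -6), radius = 6
Step 2: |p - c|^2 = (-5)^2 + (-1)^2 = 26
Step 3: r^2 = 36
Step 4: |p-c| < r so winding number = 1

1


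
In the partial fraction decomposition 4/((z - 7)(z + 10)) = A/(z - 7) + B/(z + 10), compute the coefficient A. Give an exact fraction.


Step 1: Multiply both sides by (z - 7) and set z = 7
Step 2: A = 4 / (7 + 10)
Step 3: A = 4 / 17
Step 4: A = 4/17

4/17


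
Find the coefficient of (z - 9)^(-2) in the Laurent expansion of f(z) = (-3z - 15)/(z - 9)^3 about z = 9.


Step 1: Write the numerator in powers of (z - 9): -3z - 15 = -3(z - 9) + (-3*9 - 15) = -3(z - 9) - 42
Step 2: Divide by (z - 9)^3: f(z) = -42(z - 9)^(-3) - 3(z - 9)^(-2)
Step 3: This finite sum is the Laurent series of f about z = 9.
Step 4: Coefficient of (z - 9)^(-2) = coefficient of (z - 9) in the re-centred numerator = -3

-3


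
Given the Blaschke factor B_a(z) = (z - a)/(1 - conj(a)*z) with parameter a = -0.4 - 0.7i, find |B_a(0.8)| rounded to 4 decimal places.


Step 1: Numerator z0 - a = 0.8 - (-0.4 - 0.7i) = 1.2 + 0.7i
Step 2: Denominator 1 - conj(a)*z0 = 1 - (-0.4 + 0.7i)*0.8 = 1.32 - 0.56i
Step 3: |z0 - a|^2 = 1.2^2 + 0.7^2 = 1.93; |1 - conj(a)*z0|^2 = 1.32^2 + (-0.56)^2 = 2.056
Step 4: |B_a(0.8)| = sqrt(1.93 / 2.056) = sqrt(0.938716)
Step 5: = 0.9689

0.9689


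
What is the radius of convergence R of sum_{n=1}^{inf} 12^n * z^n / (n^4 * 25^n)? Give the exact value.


Step 1: General term a_n = 12^n / (n^4 * 25^n)
Step 2: By the root test, |a_n|^(1/n) = 12 / (n^(4/n) * 25) -> 12/25 as n -> infinity (since n^(4/n) -> 1)
Step 3: R = 1/lim|a_n|^(1/n) = 25/12

25/12


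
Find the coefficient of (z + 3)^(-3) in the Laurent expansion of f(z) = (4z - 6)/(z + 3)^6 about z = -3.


Step 1: Write the numerator in powers of (z + 3): 4z - 6 = 4(z + 3) + (4*(-3) - 6) = 4(z + 3) - 18
Step 2: Divide by (z + 3)^6: f(z) = -18(z + 3)^(-6) + 4(z + 3)^(-5)
Step 3: This finite sum is the Laurent series of f about z = -3.
Step 4: Only the powers -6 and -5 appear, so the coefficient of (z + 3)^(-3) = 0

0


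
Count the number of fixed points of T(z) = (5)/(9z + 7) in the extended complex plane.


Step 1: Fixed points satisfy T(z) = z
Step 2: 9z^2 + 7z - 5 = 0
Step 3: Discriminant = 7^2 - 4*9*(-5) = 229
Step 4: Number of fixed points = 2

2


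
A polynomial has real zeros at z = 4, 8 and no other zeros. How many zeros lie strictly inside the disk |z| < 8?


Step 1: Check each root:
  z = 4: |4| = 4 < 8
  z = 8: |8| = 8 >= 8
Step 2: Count = 1

1


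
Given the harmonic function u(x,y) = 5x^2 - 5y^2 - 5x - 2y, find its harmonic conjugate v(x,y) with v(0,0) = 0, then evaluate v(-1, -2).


Step 1: v_x = -u_y = 10y + 2
Step 2: v_y = u_x = 10x - 5
Step 3: v = 10xy + 2x - 5y + C
Step 4: v(0,0) = 0 => C = 0
Step 5: v(-1, -2) = 28

28


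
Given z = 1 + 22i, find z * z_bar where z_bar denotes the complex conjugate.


Step 1: conj(z) = 1 - 22i
Step 2: z * conj(z) = 1^2 + 22^2
Step 3: = 1 + 484 = 485

485


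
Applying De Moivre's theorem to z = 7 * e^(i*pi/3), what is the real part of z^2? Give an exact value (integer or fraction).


Step 1: By De Moivre's theorem, z^2 = 7^2 * e^(i*2*pi/3) = 49 * (cos(2*pi/3) + i*sin(2*pi/3))
Step 2: |z|^2 = 7^2 = 49
Step 3: The angle 2*pi/3 already lies in [0, 2*pi)
Step 4: cos(2*pi/3) = -1/2
Step 5: Re(z^2) = 49 * (-1/2) = -49/2

-49/2


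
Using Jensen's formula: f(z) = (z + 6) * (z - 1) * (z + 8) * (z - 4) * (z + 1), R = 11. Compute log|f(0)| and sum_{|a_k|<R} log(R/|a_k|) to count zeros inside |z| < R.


Jensen's formula: (1/2pi)*integral log|f(Re^it)|dt = log|f(0)| + sum_{|a_k|<R} log(R/|a_k|)
Step 1: f(0) = 6 * (-1) * 8 * (-4) * 1 = 192
Step 2: log|f(0)| = log|-6| + log|1| + log|-8| + log|4| + log|-1| = 5.2575
Step 3: Zeros inside |z| < 11: -6, 1, -8, 4, -1
Step 4: Jensen sum = log(11/6) + log(11/1) + log(11/8) + log(11/4) + log(11/1) = 6.732
Step 5: n(R) = number of terms in the Jensen sum = count of zeros inside |z| < 11 = 5

5


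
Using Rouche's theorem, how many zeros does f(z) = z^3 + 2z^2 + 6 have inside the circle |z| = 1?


Step 1: On |z| = 1 the three terms have sizes |z^3| = 1^3 = 1, |2z^2| = 2*1^2 = 2, |6| = 6
Step 2: The dominant term is g(z) = 6; let h(z) = z^3 + 2z^2 so f = g + h
Step 3: On |z| = 1: |g| = 6 and |h| <= 1 + 2 = 3
Step 4: Since 6 > 3, |h| < |g| on |z| = 1, so by Rouche f has the same number of zeros as g inside |z| < 1
Step 5: g(z) = 6 is a nonzero constant with no zeros inside |z| < 1. Answer = 0

0


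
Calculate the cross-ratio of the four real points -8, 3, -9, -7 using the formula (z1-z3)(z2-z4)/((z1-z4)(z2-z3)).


Step 1: (z1-z3)(z2-z4) = 1 * 10 = 10
Step 2: (z1-z4)(z2-z3) = (-1) * 12 = -12
Step 3: Cross-ratio = -10/12 = -5/6

-5/6


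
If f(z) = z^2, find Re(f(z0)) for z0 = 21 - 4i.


Step 1: z0 = 21 - 4i
Step 2: z0^2 = 21^2 - (-4)^2 - 168i
Step 3: real part = 441 - 16 = 425

425


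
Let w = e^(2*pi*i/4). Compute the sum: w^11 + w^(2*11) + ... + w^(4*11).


Step 1: The sum sum_{j=1}^{n} w^(k*j) equals n if n | k, else 0.
Step 2: Here n = 4, k = 11
Step 3: Does n divide k? 4 | 11 -> False
Step 4: Sum = 0

0


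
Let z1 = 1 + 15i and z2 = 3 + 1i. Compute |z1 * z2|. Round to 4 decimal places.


Step 1: |z1| = sqrt(1^2 + 15^2) = sqrt(226)
Step 2: |z2| = sqrt(3^2 + 1^2) = sqrt(10)
Step 3: |z1*z2| = |z1|*|z2| = sqrt(226) * sqrt(10) = sqrt(226 * 10) = sqrt(2260)
Step 4: = 47.5395

47.5395


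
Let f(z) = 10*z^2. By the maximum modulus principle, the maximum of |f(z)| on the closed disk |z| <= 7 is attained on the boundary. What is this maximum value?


Step 1: On |z| = 7, |f(z)| = 10 * |z|^2 = 10 * 7^2
Step 2: By maximum modulus principle, maximum is on boundary.
Step 3: Maximum = 10 * 49 = 490

490


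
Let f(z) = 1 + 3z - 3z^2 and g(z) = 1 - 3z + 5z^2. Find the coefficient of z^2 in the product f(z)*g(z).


Step 1: z^2 term in f*g comes from: (1)*(5z^2) + (3z)*(-3z) + (-3z^2)*(1)
Step 2: = 5 - 9 - 3
Step 3: = -7

-7


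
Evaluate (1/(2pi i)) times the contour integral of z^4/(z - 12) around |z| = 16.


Step 1: f(z) = z^4, a = 12 is inside |z| = 16
Step 2: By Cauchy integral formula: (1/(2pi*i)) * integral = f(a)
Step 3: f(12) = 12^4 = 20736

20736


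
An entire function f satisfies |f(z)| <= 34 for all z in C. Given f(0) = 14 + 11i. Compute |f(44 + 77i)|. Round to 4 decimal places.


Step 1: By Liouville's theorem, a bounded entire function is constant.
Step 2: f(z) = f(0) = 14 + 11i for all z.
Step 3: |f(w)| = |14 + 11i| = sqrt(196 + 121)
Step 4: = 17.8045

17.8045


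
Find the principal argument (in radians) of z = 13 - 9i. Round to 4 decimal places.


Step 1: z = 13 - 9i
Step 2: arg(z) = atan2(-9, 13)
Step 3: arg(z) = -0.6055

-0.6055


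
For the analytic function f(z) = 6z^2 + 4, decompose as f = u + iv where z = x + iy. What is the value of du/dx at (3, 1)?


Step 1: f(z) = 6(x+iy)^2 + 4
Step 2: u = 6(x^2 - y^2) + 4
Step 3: u_x = 12x + 0
Step 4: At (3, 1): u_x = 36 + 0 = 36

36


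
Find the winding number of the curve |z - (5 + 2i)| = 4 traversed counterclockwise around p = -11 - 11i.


Step 1: Center c = (5, 2), radius = 4
Step 2: |p - c|^2 = (-16)^2 + (-13)^2 = 425
Step 3: r^2 = 16
Step 4: |p-c| > r so winding number = 0

0


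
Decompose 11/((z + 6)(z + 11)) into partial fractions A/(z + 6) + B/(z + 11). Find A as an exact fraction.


Step 1: Multiply both sides by (z + 6) and set z = -6
Step 2: A = 11 / (-6 + 11)
Step 3: A = 11 / 5
Step 4: A = 11/5

11/5


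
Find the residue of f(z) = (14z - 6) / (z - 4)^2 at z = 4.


Step 1: Pole of order 2 at z = 4
Step 2: Res = lim d/dz [(z - 4)^2 * f(z)] as z -> 4
Step 3: (z - 4)^2 * f(z) = 14z - 6
Step 4: d/dz[14z - 6] = 14

14


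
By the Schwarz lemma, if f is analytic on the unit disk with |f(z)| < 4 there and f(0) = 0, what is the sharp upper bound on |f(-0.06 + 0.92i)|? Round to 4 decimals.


Step 1: g = f/4 maps D -> D with g(0) = 0, so by the Schwarz lemma |g(z)| <= |z|, i.e. |f(z)| <= 4|z|; this is sharp (f(z) = 4z).
Step 2: |z0|^2 = (-0.06)^2 + 0.92^2 = 0.85
Step 3: |z0| = sqrt(0.85) = 0.921954
Step 4: Best bound = 4 * |z0| = 4 * 0.921954 = 3.6878

3.6878


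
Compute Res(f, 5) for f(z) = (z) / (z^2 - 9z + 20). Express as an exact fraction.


Step 1: Q(z) = z^2 - 9z + 20 = (z - 5)(z - 4)
Step 2: Q'(z) = 2z - 9
Step 3: Q'(5) = 1, P(5) = 5
Step 4: Res = P(5)/Q'(5) = 5/1 = 5

5


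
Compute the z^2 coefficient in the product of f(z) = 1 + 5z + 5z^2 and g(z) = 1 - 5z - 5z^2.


Step 1: z^2 term in f*g comes from: (1)*(-5z^2) + (5z)*(-5z) + (5z^2)*(1)
Step 2: = -5 - 25 + 5
Step 3: = -25

-25


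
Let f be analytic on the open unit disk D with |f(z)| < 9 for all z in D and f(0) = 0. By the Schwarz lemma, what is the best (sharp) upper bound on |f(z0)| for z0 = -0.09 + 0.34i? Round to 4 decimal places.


Step 1: g = f/9 maps D -> D with g(0) = 0, so by the Schwarz lemma |g(z)| <= |z|, i.e. |f(z)| <= 9|z|; this is sharp (f(z) = 9z).
Step 2: |z0|^2 = (-0.09)^2 + 0.34^2 = 0.1237
Step 3: |z0| = sqrt(0.1237) = 0.35171
Step 4: Best bound = 9 * |z0| = 9 * 0.35171 = 3.1654

3.1654


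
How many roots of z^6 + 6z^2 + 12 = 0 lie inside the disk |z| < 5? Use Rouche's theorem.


Step 1: On |z| = 5 the three terms have sizes |z^6| = 5^6 = 15625, |6z^2| = 6*5^2 = 150, |12| = 12
Step 2: The dominant term is g(z) = z^6; let h(z) = 6z^2 + 12 so f = g + h
Step 3: On |z| = 5: |g| = 15625 and |h| <= 150 + 12 = 162
Step 4: Since 15625 > 162, |h| < |g| on |z| = 5, so by Rouche f has the same number of zeros as g inside |z| < 5
Step 5: g(z) = z^6 has 6 zeros (all at the origin) inside |z| < 5. Answer = 6

6


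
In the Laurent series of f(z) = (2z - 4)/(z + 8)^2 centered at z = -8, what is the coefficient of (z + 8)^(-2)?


Step 1: Write the numerator in powers of (z + 8): 2z - 4 = 2(z + 8) + (2*(-8) - 4) = 2(z + 8) - 20
Step 2: Divide by (z + 8)^2: f(z) = -20(z + 8)^(-2) + 2(z + 8)^(-1)
Step 3: This finite sum is the Laurent series of f about z = -8.
Step 4: Coefficient of (z + 8)^(-2) = 2*(-8) - 4 = -20

-20


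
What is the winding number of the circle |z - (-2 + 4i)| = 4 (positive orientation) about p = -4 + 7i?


Step 1: Center c = (-2, 4), radius = 4
Step 2: |p - c|^2 = (-2)^2 + 3^2 = 13
Step 3: r^2 = 16
Step 4: |p-c| < r so winding number = 1

1


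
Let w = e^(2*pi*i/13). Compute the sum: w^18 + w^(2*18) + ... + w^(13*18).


Step 1: The sum sum_{j=1}^{n} w^(k*j) equals n if n | k, else 0.
Step 2: Here n = 13, k = 18
Step 3: Does n divide k? 13 | 18 -> False
Step 4: Sum = 0

0


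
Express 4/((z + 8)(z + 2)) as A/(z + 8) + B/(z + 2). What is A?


Step 1: Multiply both sides by (z + 8) and set z = -8
Step 2: A = 4 / (-8 + 2)
Step 3: A = 4 / (-6)
Step 4: A = -2/3

-2/3


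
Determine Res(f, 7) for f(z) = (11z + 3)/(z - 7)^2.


Step 1: Pole of order 2 at z = 7
Step 2: Res = lim d/dz [(z - 7)^2 * f(z)] as z -> 7
Step 3: (z - 7)^2 * f(z) = 11z + 3
Step 4: d/dz[11z + 3] = 11

11


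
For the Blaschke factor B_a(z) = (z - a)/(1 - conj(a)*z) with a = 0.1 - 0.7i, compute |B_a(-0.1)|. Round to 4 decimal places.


Step 1: Numerator z0 - a = -0.1 - (0.1 - 0.7i) = -0.2 + 0.7i
Step 2: Denominator 1 - conj(a)*z0 = 1 - (0.1 + 0.7i)*(-0.1) = 1.01 + 0.07i
Step 3: |z0 - a|^2 = (-0.2)^2 + 0.7^2 = 0.53; |1 - conj(a)*z0|^2 = 1.01^2 + 0.07^2 = 1.025
Step 4: |B_a(-0.1)| = sqrt(0.53 / 1.025) = sqrt(0.517073)
Step 5: = 0.7191

0.7191


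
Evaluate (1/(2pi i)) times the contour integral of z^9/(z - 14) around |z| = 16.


Step 1: f(z) = z^9, a = 14 is inside |z| = 16
Step 2: By Cauchy integral formula: (1/(2pi*i)) * integral = f(a)
Step 3: f(14) = 14^9 = 20661046784

20661046784


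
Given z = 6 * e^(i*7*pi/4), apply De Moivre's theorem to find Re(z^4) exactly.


Step 1: By De Moivre's theorem, z^4 = 6^4 * e^(i*4*7*pi/4) = 1296 * (cos(7*pi) + i*sin(7*pi))
Step 2: |z|^4 = 6^4 = 1296
Step 3: Reduce the angle mod 2*pi: 7*pi - 6*pi = pi
Step 4: cos(pi) = -1
Step 5: Re(z^4) = 1296 * (-1) = -1296

-1296


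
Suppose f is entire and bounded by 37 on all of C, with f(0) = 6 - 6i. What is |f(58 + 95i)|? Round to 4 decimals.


Step 1: By Liouville's theorem, a bounded entire function is constant.
Step 2: f(z) = f(0) = 6 - 6i for all z.
Step 3: |f(w)| = |6 - 6i| = sqrt(36 + 36)
Step 4: = 8.4853

8.4853


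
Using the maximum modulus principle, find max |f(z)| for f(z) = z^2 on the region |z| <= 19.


Step 1: On |z| = 19, |f(z)| = |z|^2 = 19^2
Step 2: By maximum modulus principle, maximum is on boundary.
Step 3: Maximum = 361 = 361

361


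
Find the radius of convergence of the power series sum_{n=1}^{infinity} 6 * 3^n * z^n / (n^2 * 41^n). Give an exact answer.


Step 1: General term a_n = 6 * 3^n / (n^2 * 41^n)
Step 2: By the root test, |a_n|^(1/n) = 6^(1/n) * 3 / (n^(2/n) * 41) -> 3/41 as n -> infinity (since 6^(1/n) -> 1 and n^(2/n) -> 1)
Step 3: R = 1/lim|a_n|^(1/n) = 41/3

41/3


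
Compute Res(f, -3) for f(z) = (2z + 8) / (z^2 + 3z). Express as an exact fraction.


Step 1: Q(z) = z^2 + 3z = (z + 3)(z)
Step 2: Q'(z) = 2z + 3
Step 3: Q'(-3) = -3, P(-3) = 2
Step 4: Res = P(-3)/Q'(-3) = 2/(-3) = -2/3

-2/3


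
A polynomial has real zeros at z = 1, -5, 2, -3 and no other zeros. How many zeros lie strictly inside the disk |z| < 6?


Step 1: Check each root:
  z = 1: |1| = 1 < 6
  z = -5: |-5| = 5 < 6
  z = 2: |2| = 2 < 6
  z = -3: |-3| = 3 < 6
Step 2: Count = 4

4


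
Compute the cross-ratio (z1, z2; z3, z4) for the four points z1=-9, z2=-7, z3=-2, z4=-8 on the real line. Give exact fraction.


Step 1: (z1-z3)(z2-z4) = (-7) * 1 = -7
Step 2: (z1-z4)(z2-z3) = (-1) * (-5) = 5
Step 3: Cross-ratio = -7/5 = -7/5

-7/5


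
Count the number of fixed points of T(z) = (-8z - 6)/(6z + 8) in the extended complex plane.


Step 1: Fixed points satisfy T(z) = z
Step 2: 6z^2 + 16z + 6 = 0
Step 3: Discriminant = 16^2 - 4*6*6 = 112
Step 4: Number of fixed points = 2

2


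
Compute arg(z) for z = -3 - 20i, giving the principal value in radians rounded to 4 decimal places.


Step 1: z = -3 - 20i
Step 2: arg(z) = atan2(-20, -3)
Step 3: arg(z) = -1.7197

-1.7197


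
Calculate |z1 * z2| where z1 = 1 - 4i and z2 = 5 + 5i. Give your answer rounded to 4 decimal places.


Step 1: |z1| = sqrt(1^2 + (-4)^2) = sqrt(17)
Step 2: |z2| = sqrt(5^2 + 5^2) = sqrt(50)
Step 3: |z1*z2| = |z1|*|z2| = sqrt(17) * sqrt(50) = sqrt(17 * 50) = sqrt(850)
Step 4: = 29.1548

29.1548


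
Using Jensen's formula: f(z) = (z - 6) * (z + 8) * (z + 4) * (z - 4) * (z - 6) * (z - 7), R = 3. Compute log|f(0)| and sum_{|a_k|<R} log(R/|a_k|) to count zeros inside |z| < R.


Jensen's formula: (1/2pi)*integral log|f(Re^it)|dt = log|f(0)| + sum_{|a_k|<R} log(R/|a_k|)
Step 1: f(0) = (-6) * 8 * 4 * (-4) * (-6) * (-7) = 32256
Step 2: log|f(0)| = log|6| + log|-8| + log|-4| + log|4| + log|6| + log|7| = 10.3815
Step 3: Zeros inside |z| < 3: none
Step 4: Jensen sum = (empty sum) = 0
Step 5: n(R) = number of terms in the Jensen sum = count of zeros inside |z| < 3 = 0

0


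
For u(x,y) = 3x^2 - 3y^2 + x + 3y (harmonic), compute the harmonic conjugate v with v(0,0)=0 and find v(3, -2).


Step 1: v_x = -u_y = 6y - 3
Step 2: v_y = u_x = 6x + 1
Step 3: v = 6xy - 3x + y + C
Step 4: v(0,0) = 0 => C = 0
Step 5: v(3, -2) = -47

-47


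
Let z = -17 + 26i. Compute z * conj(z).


Step 1: conj(z) = -17 - 26i
Step 2: z * conj(z) = (-17)^2 + 26^2
Step 3: = 289 + 676 = 965

965


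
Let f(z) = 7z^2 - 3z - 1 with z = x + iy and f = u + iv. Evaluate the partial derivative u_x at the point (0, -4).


Step 1: f(z) = 7(x+iy)^2 - 3(x+iy) - 1
Step 2: u = 7(x^2 - y^2) - 3x - 1
Step 3: u_x = 14x - 3
Step 4: At (0, -4): u_x = 0 - 3 = -3

-3


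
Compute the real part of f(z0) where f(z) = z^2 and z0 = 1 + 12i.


Step 1: z0 = 1 + 12i
Step 2: z0^2 = 1^2 - 12^2 + 24i
Step 3: real part = 1 - 144 = -143

-143


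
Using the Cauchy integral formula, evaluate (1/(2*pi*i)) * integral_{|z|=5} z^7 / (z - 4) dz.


Step 1: f(z) = z^7, a = 4 is inside |z| = 5
Step 2: By Cauchy integral formula: (1/(2pi*i)) * integral = f(a)
Step 3: f(4) = 4^7 = 16384

16384


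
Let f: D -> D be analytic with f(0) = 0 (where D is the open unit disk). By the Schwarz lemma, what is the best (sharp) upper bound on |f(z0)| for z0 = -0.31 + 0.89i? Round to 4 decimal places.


Step 1: Schwarz lemma: if f: D -> D is analytic with f(0) = 0, then |f(z)| <= |z| for all z in D, and this is sharp (f(z) = z).
Step 2: |z0|^2 = (-0.31)^2 + 0.89^2 = 0.8882
Step 3: |z0| = sqrt(0.8882) = 0.942444
Step 4: Best bound = |z0| = 0.9424

0.9424


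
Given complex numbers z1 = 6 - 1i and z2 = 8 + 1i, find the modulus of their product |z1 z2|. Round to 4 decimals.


Step 1: |z1| = sqrt(6^2 + (-1)^2) = sqrt(37)
Step 2: |z2| = sqrt(8^2 + 1^2) = sqrt(65)
Step 3: |z1*z2| = |z1|*|z2| = sqrt(37) * sqrt(65) = sqrt(37 * 65) = sqrt(2405)
Step 4: = 49.0408

49.0408


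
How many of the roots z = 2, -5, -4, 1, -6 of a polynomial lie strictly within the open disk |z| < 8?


Step 1: Check each root:
  z = 2: |2| = 2 < 8
  z = -5: |-5| = 5 < 8
  z = -4: |-4| = 4 < 8
  z = 1: |1| = 1 < 8
  z = -6: |-6| = 6 < 8
Step 2: Count = 5

5


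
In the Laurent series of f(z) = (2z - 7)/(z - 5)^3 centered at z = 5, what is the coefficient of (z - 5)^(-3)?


Step 1: Write the numerator in powers of (z - 5): 2z - 7 = 2(z - 5) + (2*5 - 7) = 2(z - 5) + 3
Step 2: Divide by (z - 5)^3: f(z) = 3(z - 5)^(-3) + 2(z - 5)^(-2)
Step 3: This finite sum is the Laurent series of f about z = 5.
Step 4: Coefficient of (z - 5)^(-3) = 2*5 - 7 = 3

3


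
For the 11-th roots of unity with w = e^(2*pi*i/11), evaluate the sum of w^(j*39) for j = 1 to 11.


Step 1: The sum sum_{j=1}^{n} w^(k*j) equals n if n | k, else 0.
Step 2: Here n = 11, k = 39
Step 3: Does n divide k? 11 | 39 -> False
Step 4: Sum = 0

0


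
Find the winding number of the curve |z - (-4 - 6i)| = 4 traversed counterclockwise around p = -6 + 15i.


Step 1: Center c = (-4, -6), radius = 4
Step 2: |p - c|^2 = (-2)^2 + 21^2 = 445
Step 3: r^2 = 16
Step 4: |p-c| > r so winding number = 0

0


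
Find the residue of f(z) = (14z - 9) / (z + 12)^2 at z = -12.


Step 1: Pole of order 2 at z = -12
Step 2: Res = lim d/dz [(z + 12)^2 * f(z)] as z -> -12
Step 3: (z + 12)^2 * f(z) = 14z - 9
Step 4: d/dz[14z - 9] = 14

14


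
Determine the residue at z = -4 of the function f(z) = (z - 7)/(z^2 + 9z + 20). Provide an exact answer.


Step 1: Q(z) = z^2 + 9z + 20 = (z + 4)(z + 5)
Step 2: Q'(z) = 2z + 9
Step 3: Q'(-4) = 1, P(-4) = -11
Step 4: Res = P(-4)/Q'(-4) = -11/1 = -11

-11


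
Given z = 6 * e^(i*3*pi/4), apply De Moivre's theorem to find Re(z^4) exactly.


Step 1: By De Moivre's theorem, z^4 = 6^4 * e^(i*4*3*pi/4) = 1296 * (cos(3*pi) + i*sin(3*pi))
Step 2: |z|^4 = 6^4 = 1296
Step 3: Reduce the angle mod 2*pi: 3*pi - 2*pi = pi
Step 4: cos(pi) = -1
Step 5: Re(z^4) = 1296 * (-1) = -1296

-1296


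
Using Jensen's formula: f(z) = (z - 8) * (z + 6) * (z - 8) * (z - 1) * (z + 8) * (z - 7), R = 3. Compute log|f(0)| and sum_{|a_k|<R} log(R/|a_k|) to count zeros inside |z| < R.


Jensen's formula: (1/2pi)*integral log|f(Re^it)|dt = log|f(0)| + sum_{|a_k|<R} log(R/|a_k|)
Step 1: f(0) = (-8) * 6 * (-8) * (-1) * 8 * (-7) = 21504
Step 2: log|f(0)| = log|8| + log|-6| + log|8| + log|1| + log|-8| + log|7| = 9.976
Step 3: Zeros inside |z| < 3: 1
Step 4: Jensen sum = log(3/1) = 1.0986
Step 5: n(R) = number of terms in the Jensen sum = count of zeros inside |z| < 3 = 1

1


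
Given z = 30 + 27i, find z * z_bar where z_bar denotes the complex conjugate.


Step 1: conj(z) = 30 - 27i
Step 2: z * conj(z) = 30^2 + 27^2
Step 3: = 900 + 729 = 1629

1629


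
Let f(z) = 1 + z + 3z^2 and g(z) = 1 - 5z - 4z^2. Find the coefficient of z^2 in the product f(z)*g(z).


Step 1: z^2 term in f*g comes from: (1)*(-4z^2) + (z)*(-5z) + (3z^2)*(1)
Step 2: = -4 - 5 + 3
Step 3: = -6

-6


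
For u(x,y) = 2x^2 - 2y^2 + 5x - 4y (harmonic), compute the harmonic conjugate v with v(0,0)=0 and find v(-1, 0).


Step 1: v_x = -u_y = 4y + 4
Step 2: v_y = u_x = 4x + 5
Step 3: v = 4xy + 4x + 5y + C
Step 4: v(0,0) = 0 => C = 0
Step 5: v(-1, 0) = -4

-4


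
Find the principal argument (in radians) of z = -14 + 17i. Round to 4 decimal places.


Step 1: z = -14 + 17i
Step 2: arg(z) = atan2(17, -14)
Step 3: arg(z) = 2.2597

2.2597


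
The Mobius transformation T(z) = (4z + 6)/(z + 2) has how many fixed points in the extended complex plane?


Step 1: Fixed points satisfy T(z) = z
Step 2: z^2 - 2z - 6 = 0
Step 3: Discriminant = (-2)^2 - 4*1*(-6) = 28
Step 4: Number of fixed points = 2

2


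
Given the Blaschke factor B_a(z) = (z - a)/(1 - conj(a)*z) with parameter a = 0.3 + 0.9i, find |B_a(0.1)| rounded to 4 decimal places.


Step 1: Numerator z0 - a = 0.1 - (0.3 + 0.9i) = -0.2 - 0.9i
Step 2: Denominator 1 - conj(a)*z0 = 1 - (0.3 - 0.9i)*0.1 = 0.97 + 0.09i
Step 3: |z0 - a|^2 = (-0.2)^2 + (-0.9)^2 = 0.85; |1 - conj(a)*z0|^2 = 0.97^2 + 0.09^2 = 0.949
Step 4: |B_a(0.1)| = sqrt(0.85 / 0.949) = sqrt(0.89568)
Step 5: = 0.9464

0.9464


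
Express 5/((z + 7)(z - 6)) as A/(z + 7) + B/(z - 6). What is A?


Step 1: Multiply both sides by (z + 7) and set z = -7
Step 2: A = 5 / (-7 - 6)
Step 3: A = 5 / (-13)
Step 4: A = -5/13

-5/13


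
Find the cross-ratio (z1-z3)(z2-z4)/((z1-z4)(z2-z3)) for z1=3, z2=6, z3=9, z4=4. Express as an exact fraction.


Step 1: (z1-z3)(z2-z4) = (-6) * 2 = -12
Step 2: (z1-z4)(z2-z3) = (-1) * (-3) = 3
Step 3: Cross-ratio = -12/3 = -4

-4


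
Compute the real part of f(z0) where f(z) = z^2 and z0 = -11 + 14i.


Step 1: z0 = -11 + 14i
Step 2: z0^2 = (-11)^2 - 14^2 - 308i
Step 3: real part = 121 - 196 = -75

-75


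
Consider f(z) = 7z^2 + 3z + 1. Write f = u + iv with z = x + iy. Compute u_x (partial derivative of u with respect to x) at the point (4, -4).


Step 1: f(z) = 7(x+iy)^2 + 3(x+iy) + 1
Step 2: u = 7(x^2 - y^2) + 3x + 1
Step 3: u_x = 14x + 3
Step 4: At (4, -4): u_x = 56 + 3 = 59

59


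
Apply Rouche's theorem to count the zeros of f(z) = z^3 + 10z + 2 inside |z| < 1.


Step 1: On |z| = 1 the three terms have sizes |z^3| = 1^3 = 1, |10z| = 10*1 = 10, |2| = 2
Step 2: The dominant term is g(z) = 10z; let h(z) = z^3 + 2 so f = g + h
Step 3: On |z| = 1: |g| = 10 and |h| <= 1 + 2 = 3
Step 4: Since 10 > 3, |h| < |g| on |z| = 1, so by Rouche f has the same number of zeros as g inside |z| < 1
Step 5: g(z) = 10z has 1 zero (at the origin, multiplicity 1) inside |z| < 1. Answer = 1

1


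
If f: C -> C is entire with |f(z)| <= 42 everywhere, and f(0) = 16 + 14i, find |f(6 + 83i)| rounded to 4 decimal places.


Step 1: By Liouville's theorem, a bounded entire function is constant.
Step 2: f(z) = f(0) = 16 + 14i for all z.
Step 3: |f(w)| = |16 + 14i| = sqrt(256 + 196)
Step 4: = 21.2603

21.2603


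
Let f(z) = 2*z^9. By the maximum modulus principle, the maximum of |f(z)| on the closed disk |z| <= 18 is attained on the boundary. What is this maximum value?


Step 1: On |z| = 18, |f(z)| = 2 * |z|^9 = 2 * 18^9
Step 2: By maximum modulus principle, maximum is on boundary.
Step 3: Maximum = 2 * 198359290368 = 396718580736

396718580736
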